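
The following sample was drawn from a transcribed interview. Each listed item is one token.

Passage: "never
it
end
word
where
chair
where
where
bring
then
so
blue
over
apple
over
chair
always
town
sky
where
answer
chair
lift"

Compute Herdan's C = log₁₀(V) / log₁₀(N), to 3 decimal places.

N = 23, V = 17.
log₁₀(V) = 1.230449, log₁₀(N) = 1.361728
C = 1.230449 / 1.361728 = 0.904

0.904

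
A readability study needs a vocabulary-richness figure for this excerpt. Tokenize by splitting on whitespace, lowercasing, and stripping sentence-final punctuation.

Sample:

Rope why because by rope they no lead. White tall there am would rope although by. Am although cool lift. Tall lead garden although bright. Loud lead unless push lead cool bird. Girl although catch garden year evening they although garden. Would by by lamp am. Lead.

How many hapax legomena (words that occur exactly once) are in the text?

Frequencies: lead:5, although:5, by:4, rope:3, am:3, garden:3, they:2, tall:2, would:2, cool:2, why:1, because:1, no:1, white:1, there:1, lift:1, bright:1, loud:1, unless:1, push:1, … (6 more, each freq 1)
Hapax (freq=1): because, bird, bright, catch, evening, girl, lamp, lift, loud, no, push, there, unless, white, why, year

16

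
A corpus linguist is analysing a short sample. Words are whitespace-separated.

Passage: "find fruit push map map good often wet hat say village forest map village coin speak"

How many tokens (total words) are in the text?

16

Tokens: find, fruit, push, map, map, good, often, wet, hat, say, village, forest, map, village, coin, speak
N = 16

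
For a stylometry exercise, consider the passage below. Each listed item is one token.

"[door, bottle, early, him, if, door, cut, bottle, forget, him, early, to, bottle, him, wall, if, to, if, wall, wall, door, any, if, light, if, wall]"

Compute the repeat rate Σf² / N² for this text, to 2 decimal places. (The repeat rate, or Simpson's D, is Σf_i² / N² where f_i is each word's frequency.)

Frequencies: if:5, wall:4, door:3, bottle:3, him:3, early:2, to:2, cut:1, forget:1, any:1, light:1
Σf² = 80; N² = 676
Repeat rate = 80 / 676 = 0.12

0.12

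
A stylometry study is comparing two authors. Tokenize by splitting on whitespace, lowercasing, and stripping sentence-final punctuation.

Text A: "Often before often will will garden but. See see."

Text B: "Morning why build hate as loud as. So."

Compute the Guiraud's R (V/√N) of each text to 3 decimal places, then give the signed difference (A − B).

A: V=6, N=9, R=2.000
B: V=7, N=8, R=2.475
Difference = 2.000 − 2.475 = -0.475

-0.475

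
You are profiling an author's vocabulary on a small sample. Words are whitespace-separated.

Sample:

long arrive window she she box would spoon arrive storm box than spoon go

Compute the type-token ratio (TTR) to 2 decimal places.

N = 14 tokens, V = 10 types.
TTR = V / N = 10 / 14 = 0.71

0.71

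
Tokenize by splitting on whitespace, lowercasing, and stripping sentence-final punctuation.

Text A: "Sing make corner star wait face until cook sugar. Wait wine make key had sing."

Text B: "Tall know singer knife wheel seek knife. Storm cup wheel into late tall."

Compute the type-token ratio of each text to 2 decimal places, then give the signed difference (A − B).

0.03

TTR(A) = 12/15 = 0.80
TTR(B) = 10/13 = 0.77
Difference = 0.80 − 0.77 = 0.03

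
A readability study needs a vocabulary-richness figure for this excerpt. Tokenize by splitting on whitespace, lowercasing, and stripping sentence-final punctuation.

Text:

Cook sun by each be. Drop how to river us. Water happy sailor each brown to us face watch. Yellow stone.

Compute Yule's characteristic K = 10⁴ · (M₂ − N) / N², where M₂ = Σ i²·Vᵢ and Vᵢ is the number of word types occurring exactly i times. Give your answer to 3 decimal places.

136.054

Frequencies: each:2, to:2, us:2, cook:1, sun:1, by:1, be:1, drop:1, how:1, river:1, water:1, happy:1, sailor:1, brown:1, face:1, watch:1, yellow:1, stone:1
N = 21. Frequency spectrum: V_1=15, V_2=3
M₂ = 1²·15 + 2²·3 = 27
K = 10000 × (27 − 21) / 21² = 136.054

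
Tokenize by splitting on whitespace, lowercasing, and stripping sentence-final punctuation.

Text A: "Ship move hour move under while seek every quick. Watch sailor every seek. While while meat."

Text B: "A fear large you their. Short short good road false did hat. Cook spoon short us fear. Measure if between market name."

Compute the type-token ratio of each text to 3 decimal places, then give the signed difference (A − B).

-0.176

TTR(A) = 11/16 = 0.688
TTR(B) = 19/22 = 0.864
Difference = 0.688 − 0.864 = -0.176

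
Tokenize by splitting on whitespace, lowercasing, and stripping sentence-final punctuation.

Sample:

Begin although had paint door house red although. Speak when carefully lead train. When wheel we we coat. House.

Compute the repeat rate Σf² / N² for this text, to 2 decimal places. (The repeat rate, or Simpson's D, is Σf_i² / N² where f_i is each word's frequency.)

0.07

Frequencies: although:2, house:2, when:2, we:2, begin:1, had:1, paint:1, door:1, red:1, speak:1, carefully:1, lead:1, train:1, wheel:1, coat:1
Σf² = 27; N² = 361
Repeat rate = 27 / 361 = 0.07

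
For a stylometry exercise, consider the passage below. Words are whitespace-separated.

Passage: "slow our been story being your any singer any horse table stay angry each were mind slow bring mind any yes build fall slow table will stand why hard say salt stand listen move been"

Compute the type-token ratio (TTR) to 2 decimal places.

0.77

N = 35 tokens, V = 27 types.
TTR = V / N = 27 / 35 = 0.77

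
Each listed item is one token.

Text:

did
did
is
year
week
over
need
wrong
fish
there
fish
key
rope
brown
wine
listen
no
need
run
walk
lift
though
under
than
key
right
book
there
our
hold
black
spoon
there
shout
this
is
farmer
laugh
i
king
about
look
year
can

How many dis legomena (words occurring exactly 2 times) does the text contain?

Frequencies: there:3, did:2, is:2, year:2, need:2, fish:2, key:2, week:1, over:1, wrong:1, rope:1, brown:1, wine:1, listen:1, no:1, run:1, walk:1, lift:1, though:1, under:1, … (16 more, each freq 1)
Words with frequency 2: did, fish, is, key, need, year

6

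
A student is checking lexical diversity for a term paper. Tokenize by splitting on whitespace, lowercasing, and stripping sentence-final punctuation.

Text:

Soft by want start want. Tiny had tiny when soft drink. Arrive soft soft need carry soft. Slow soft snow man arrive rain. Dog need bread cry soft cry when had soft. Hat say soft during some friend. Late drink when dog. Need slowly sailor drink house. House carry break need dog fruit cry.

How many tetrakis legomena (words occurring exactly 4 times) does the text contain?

Frequencies: soft:9, need:4, when:3, drink:3, dog:3, cry:3, want:2, tiny:2, had:2, arrive:2, carry:2, house:2, by:1, start:1, slow:1, snow:1, man:1, rain:1, bread:1, hat:1, … (9 more, each freq 1)
Words with frequency 4: need

1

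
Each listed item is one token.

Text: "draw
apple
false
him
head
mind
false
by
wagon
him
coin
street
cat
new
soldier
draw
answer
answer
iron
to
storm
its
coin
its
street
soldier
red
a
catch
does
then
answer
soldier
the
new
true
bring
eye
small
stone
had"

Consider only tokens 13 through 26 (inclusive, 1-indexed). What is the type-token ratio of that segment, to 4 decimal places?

Segment tokens 13–26: cat, new, soldier, draw, answer, answer, iron, to, storm, its, coin, its, street, soldier
Segment N = 14, segment V = 11.
TTR = 11 / 14 = 0.7857

0.7857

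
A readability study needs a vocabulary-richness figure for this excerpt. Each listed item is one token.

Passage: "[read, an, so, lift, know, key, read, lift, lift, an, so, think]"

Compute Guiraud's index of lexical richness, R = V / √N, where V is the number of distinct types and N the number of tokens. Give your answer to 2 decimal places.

2.02

N = 12, V = 7.
√N = 3.464102
R = 7 / 3.464102 = 2.02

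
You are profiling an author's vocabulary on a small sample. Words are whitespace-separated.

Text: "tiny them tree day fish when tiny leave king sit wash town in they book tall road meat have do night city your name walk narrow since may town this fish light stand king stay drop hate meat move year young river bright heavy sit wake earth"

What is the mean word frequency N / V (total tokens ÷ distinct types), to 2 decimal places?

N = 47 tokens, V = 41 types.
Mean frequency = N / V = 47 / 41 = 1.15

1.15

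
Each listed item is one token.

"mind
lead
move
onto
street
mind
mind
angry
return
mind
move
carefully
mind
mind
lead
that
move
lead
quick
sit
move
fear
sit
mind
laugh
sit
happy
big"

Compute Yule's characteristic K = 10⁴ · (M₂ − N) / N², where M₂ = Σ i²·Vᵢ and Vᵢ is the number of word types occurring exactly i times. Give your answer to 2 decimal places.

841.84

Frequencies: mind:7, move:4, lead:3, sit:3, onto:1, street:1, angry:1, return:1, carefully:1, that:1, quick:1, fear:1, laugh:1, happy:1, big:1
N = 28. Frequency spectrum: V_1=11, V_3=2, V_4=1, V_7=1
M₂ = 1²·11 + 3²·2 + 4²·1 + 7²·1 = 94
K = 10000 × (94 − 28) / 28² = 841.84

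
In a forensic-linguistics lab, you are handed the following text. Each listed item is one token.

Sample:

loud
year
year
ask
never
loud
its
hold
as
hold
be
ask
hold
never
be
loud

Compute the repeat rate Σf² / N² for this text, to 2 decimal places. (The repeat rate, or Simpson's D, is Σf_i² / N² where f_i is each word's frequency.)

0.14

Frequencies: loud:3, hold:3, year:2, ask:2, never:2, be:2, its:1, as:1
Σf² = 36; N² = 256
Repeat rate = 36 / 256 = 0.14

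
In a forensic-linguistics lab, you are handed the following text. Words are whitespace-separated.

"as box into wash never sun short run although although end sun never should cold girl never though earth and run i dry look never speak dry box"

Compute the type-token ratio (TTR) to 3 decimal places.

N = 28 tokens, V = 20 types.
TTR = V / N = 20 / 28 = 0.714

0.714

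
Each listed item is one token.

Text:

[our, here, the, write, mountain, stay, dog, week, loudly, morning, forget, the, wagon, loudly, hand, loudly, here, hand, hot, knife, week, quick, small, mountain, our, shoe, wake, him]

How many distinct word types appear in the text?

20

Distinct types: {dog, forget, hand, here, him, hot, knife, loudly, morning, mountain, our, quick, shoe, small, stay, the, wagon, wake, week, write}
V = 20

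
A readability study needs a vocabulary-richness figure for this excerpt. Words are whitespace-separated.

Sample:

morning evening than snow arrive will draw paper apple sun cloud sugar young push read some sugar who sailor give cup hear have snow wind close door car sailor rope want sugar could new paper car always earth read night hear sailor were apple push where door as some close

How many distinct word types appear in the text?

36

Distinct types: {always, apple, arrive, as, car, close, cloud, could, cup, door, draw, earth, evening, give, have, hear, morning, new, night, paper, push, read, rope, sailor, snow, some, sugar, sun, than, want, were, where, who, will, wind, young}
V = 36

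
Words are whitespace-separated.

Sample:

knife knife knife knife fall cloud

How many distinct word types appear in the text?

Distinct types: {cloud, fall, knife}
V = 3

3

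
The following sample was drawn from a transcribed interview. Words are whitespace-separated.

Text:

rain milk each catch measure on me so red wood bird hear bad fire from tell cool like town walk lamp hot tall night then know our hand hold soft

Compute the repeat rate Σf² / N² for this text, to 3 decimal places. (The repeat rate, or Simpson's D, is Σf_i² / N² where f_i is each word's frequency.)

Frequencies: rain:1, milk:1, each:1, catch:1, measure:1, on:1, me:1, so:1, red:1, wood:1, bird:1, hear:1, bad:1, fire:1, from:1, tell:1, cool:1, like:1, town:1, walk:1, … (10 more, each freq 1)
Σf² = 30; N² = 900
Repeat rate = 30 / 900 = 0.033

0.033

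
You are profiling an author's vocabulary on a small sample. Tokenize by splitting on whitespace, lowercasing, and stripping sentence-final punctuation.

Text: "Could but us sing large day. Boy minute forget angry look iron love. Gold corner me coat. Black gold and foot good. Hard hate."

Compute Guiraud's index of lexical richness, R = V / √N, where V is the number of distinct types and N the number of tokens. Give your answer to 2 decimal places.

N = 24, V = 23.
√N = 4.898979
R = 23 / 4.898979 = 4.69

4.69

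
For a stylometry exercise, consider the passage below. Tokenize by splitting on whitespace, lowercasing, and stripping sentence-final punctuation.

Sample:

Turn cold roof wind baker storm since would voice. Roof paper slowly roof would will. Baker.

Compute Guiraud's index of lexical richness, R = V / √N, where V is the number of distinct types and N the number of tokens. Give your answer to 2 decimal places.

3.00

N = 16, V = 12.
√N = 4.000000
R = 12 / 4.000000 = 3.00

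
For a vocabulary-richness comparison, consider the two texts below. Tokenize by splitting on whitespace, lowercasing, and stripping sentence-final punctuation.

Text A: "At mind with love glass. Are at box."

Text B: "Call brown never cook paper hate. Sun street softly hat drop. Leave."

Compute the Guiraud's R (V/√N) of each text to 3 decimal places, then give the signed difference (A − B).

A: V=7, N=8, R=2.475
B: V=12, N=12, R=3.464
Difference = 2.475 − 3.464 = -0.989

-0.989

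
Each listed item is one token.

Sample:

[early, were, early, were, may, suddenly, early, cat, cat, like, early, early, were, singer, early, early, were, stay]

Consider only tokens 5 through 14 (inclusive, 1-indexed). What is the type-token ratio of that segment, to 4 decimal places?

Segment tokens 5–14: may, suddenly, early, cat, cat, like, early, early, were, singer
Segment N = 10, segment V = 7.
TTR = 7 / 10 = 0.7000

0.7000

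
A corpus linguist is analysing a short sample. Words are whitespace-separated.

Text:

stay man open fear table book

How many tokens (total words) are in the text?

Tokens: stay, man, open, fear, table, book
N = 6

6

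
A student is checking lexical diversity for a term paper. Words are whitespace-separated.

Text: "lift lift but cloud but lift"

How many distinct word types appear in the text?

3

Distinct types: {but, cloud, lift}
V = 3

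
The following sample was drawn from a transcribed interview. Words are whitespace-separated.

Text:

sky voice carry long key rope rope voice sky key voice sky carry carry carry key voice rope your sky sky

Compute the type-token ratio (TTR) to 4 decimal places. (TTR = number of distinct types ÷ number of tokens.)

0.3333

N = 21 tokens, V = 7 types.
TTR = V / N = 7 / 21 = 0.3333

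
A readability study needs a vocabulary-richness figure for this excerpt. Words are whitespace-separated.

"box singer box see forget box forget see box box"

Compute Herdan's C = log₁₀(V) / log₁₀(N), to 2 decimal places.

0.60

N = 10, V = 4.
log₁₀(V) = 0.602060, log₁₀(N) = 1.000000
C = 0.602060 / 1.000000 = 0.60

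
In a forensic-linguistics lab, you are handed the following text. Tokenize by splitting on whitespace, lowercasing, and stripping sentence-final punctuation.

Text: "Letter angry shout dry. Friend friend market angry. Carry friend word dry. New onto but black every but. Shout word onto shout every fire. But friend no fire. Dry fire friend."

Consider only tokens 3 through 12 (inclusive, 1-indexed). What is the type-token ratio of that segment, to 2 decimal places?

Segment tokens 3–12: shout, dry, friend, friend, market, angry, carry, friend, word, dry
Segment N = 10, segment V = 7.
TTR = 7 / 10 = 0.70

0.70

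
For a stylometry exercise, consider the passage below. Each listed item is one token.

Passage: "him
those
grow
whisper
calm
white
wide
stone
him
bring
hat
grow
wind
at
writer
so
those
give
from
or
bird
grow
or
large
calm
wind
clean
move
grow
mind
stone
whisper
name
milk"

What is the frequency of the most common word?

Frequencies: grow:4, him:2, those:2, whisper:2, calm:2, stone:2, wind:2, or:2, white:1, wide:1, bring:1, hat:1, at:1, writer:1, so:1, give:1, from:1, bird:1, large:1, clean:1, … (4 more, each freq 1)
Most common: 'grow' with frequency 4.

4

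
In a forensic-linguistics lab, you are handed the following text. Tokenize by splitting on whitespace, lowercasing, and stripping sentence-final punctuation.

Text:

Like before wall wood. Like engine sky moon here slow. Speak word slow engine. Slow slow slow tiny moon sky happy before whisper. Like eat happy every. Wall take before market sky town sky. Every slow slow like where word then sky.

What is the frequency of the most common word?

Frequencies: slow:7, sky:5, like:4, before:3, wall:2, engine:2, moon:2, word:2, happy:2, every:2, wood:1, here:1, speak:1, tiny:1, whisper:1, eat:1, take:1, market:1, town:1, where:1, … (1 more, each freq 1)
Most common: 'slow' with frequency 7.

7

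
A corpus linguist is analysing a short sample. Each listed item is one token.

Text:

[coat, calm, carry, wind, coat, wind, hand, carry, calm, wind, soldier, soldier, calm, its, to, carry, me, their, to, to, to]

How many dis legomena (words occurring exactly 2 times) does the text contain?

2

Frequencies: to:4, calm:3, carry:3, wind:3, coat:2, soldier:2, hand:1, its:1, me:1, their:1
Words with frequency 2: coat, soldier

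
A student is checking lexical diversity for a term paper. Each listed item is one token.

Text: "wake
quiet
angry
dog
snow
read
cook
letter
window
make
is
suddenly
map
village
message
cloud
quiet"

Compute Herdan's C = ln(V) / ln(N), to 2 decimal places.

0.98

N = 17, V = 16.
ln(V) = 2.772589, ln(N) = 2.833213
C = 2.772589 / 2.833213 = 0.98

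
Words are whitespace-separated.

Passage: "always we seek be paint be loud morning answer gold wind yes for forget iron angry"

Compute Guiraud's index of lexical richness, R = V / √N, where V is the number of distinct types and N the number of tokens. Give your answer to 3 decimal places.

N = 16, V = 15.
√N = 4.000000
R = 15 / 4.000000 = 3.750

3.750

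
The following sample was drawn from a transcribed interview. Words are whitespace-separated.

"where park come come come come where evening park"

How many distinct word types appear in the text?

Distinct types: {come, evening, park, where}
V = 4

4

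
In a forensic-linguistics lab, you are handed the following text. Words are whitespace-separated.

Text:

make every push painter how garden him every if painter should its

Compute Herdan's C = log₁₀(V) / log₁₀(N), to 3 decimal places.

0.927

N = 12, V = 10.
log₁₀(V) = 1.000000, log₁₀(N) = 1.079181
C = 1.000000 / 1.079181 = 0.927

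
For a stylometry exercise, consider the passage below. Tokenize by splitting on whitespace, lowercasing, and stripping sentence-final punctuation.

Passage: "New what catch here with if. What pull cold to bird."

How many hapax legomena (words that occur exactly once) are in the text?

Frequencies: what:2, new:1, catch:1, here:1, with:1, if:1, pull:1, cold:1, to:1, bird:1
Hapax (freq=1): bird, catch, cold, here, if, new, pull, to, with

9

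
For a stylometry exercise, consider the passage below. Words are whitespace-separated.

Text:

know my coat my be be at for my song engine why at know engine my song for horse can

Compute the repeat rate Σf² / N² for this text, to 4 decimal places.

0.1100

Frequencies: my:4, know:2, be:2, at:2, for:2, song:2, engine:2, coat:1, why:1, horse:1, can:1
Σf² = 44; N² = 400
Repeat rate = 44 / 400 = 0.1100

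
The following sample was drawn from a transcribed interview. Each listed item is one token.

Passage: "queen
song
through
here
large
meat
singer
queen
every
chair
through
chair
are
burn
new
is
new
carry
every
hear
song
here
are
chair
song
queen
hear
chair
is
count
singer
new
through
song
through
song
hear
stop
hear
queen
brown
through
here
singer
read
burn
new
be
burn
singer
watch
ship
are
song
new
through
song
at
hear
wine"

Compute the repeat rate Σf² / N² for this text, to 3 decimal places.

0.064

Frequencies: song:7, through:6, new:5, hear:5, queen:4, singer:4, chair:4, here:3, are:3, burn:3, every:2, is:2, large:1, meat:1, carry:1, count:1, stop:1, brown:1, read:1, be:1, … (4 more, each freq 1)
Σf² = 230; N² = 3600
Repeat rate = 230 / 3600 = 0.064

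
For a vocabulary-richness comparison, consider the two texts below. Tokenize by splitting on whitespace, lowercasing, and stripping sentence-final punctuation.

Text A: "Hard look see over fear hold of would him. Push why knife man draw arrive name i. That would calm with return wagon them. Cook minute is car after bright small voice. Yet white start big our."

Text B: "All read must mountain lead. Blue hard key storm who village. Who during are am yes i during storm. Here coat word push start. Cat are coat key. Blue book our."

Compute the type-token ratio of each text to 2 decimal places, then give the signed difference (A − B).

0.20

TTR(A) = 36/37 = 0.97
TTR(B) = 24/31 = 0.77
Difference = 0.97 − 0.77 = 0.20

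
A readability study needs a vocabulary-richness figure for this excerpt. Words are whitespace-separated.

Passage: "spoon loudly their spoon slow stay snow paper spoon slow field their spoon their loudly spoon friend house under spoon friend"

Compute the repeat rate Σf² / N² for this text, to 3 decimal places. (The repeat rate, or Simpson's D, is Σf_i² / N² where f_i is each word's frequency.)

Frequencies: spoon:6, their:3, loudly:2, slow:2, friend:2, stay:1, snow:1, paper:1, field:1, house:1, under:1
Σf² = 63; N² = 441
Repeat rate = 63 / 441 = 0.143

0.143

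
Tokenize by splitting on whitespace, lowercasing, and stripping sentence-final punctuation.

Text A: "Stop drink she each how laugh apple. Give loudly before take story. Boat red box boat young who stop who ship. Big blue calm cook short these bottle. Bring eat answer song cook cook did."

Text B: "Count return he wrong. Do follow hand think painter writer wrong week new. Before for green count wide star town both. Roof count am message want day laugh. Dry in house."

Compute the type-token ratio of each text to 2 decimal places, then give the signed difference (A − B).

TTR(A) = 30/35 = 0.86
TTR(B) = 28/31 = 0.90
Difference = 0.86 − 0.90 = -0.04

-0.04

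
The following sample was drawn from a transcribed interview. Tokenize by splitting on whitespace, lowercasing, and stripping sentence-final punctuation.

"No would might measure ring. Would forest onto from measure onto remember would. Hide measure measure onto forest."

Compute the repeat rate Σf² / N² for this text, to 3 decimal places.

0.136

Frequencies: measure:4, would:3, onto:3, forest:2, no:1, might:1, ring:1, from:1, remember:1, hide:1
Σf² = 44; N² = 324
Repeat rate = 44 / 324 = 0.136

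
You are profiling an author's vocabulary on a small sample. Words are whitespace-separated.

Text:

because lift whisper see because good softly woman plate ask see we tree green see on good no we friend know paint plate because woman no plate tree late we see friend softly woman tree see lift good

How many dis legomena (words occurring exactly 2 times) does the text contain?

4

Frequencies: see:5, because:3, good:3, woman:3, plate:3, we:3, tree:3, lift:2, softly:2, no:2, friend:2, whisper:1, ask:1, green:1, on:1, know:1, paint:1, late:1
Words with frequency 2: friend, lift, no, softly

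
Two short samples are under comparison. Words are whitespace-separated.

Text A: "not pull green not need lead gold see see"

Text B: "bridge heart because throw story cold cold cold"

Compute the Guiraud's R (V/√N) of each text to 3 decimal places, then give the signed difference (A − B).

0.212

A: V=7, N=9, R=2.333
B: V=6, N=8, R=2.121
Difference = 2.333 − 2.121 = 0.212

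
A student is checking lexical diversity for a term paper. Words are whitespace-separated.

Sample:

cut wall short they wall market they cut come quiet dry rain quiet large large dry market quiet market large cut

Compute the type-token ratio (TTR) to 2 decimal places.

0.48

N = 21 tokens, V = 10 types.
TTR = V / N = 10 / 21 = 0.48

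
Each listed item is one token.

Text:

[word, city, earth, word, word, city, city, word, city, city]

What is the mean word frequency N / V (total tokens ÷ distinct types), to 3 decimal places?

3.333

N = 10 tokens, V = 3 types.
Mean frequency = N / V = 10 / 3 = 3.333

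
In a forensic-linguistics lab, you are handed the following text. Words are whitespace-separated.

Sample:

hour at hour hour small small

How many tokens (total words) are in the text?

Tokens: hour, at, hour, hour, small, small
N = 6

6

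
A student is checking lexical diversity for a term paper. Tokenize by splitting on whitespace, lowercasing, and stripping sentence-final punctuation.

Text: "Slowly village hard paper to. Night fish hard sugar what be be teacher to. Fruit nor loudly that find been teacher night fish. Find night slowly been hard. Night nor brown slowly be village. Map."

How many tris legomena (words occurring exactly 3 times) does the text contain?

3

Frequencies: night:4, slowly:3, hard:3, be:3, village:2, to:2, fish:2, teacher:2, nor:2, find:2, been:2, paper:1, sugar:1, what:1, fruit:1, loudly:1, that:1, brown:1, map:1
Words with frequency 3: be, hard, slowly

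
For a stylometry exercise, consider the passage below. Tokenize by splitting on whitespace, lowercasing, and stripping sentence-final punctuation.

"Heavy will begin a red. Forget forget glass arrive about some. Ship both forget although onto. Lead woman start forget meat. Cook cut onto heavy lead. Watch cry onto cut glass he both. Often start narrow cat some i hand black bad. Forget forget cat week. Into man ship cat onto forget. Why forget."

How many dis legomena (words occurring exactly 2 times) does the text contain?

Frequencies: forget:8, onto:4, cat:3, heavy:2, glass:2, some:2, ship:2, both:2, lead:2, start:2, cut:2, will:1, begin:1, a:1, red:1, arrive:1, about:1, although:1, woman:1, meat:1, … (14 more, each freq 1)
Words with frequency 2: both, cut, glass, heavy, lead, ship, some, start

8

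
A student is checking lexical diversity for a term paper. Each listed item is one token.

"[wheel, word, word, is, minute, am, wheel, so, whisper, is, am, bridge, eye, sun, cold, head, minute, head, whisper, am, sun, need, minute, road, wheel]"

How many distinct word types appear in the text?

14

Distinct types: {am, bridge, cold, eye, head, is, minute, need, road, so, sun, wheel, whisper, word}
V = 14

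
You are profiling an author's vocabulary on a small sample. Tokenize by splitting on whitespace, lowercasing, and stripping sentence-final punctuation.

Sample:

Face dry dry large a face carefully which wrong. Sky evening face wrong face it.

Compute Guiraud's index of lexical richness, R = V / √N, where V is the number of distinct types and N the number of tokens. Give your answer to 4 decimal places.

2.5820

N = 15, V = 10.
√N = 3.872983
R = 10 / 3.872983 = 2.5820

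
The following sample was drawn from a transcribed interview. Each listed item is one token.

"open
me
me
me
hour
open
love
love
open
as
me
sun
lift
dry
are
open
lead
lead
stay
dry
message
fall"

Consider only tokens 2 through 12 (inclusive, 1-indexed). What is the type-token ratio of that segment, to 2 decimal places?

Segment tokens 2–12: me, me, me, hour, open, love, love, open, as, me, sun
Segment N = 11, segment V = 6.
TTR = 6 / 11 = 0.55

0.55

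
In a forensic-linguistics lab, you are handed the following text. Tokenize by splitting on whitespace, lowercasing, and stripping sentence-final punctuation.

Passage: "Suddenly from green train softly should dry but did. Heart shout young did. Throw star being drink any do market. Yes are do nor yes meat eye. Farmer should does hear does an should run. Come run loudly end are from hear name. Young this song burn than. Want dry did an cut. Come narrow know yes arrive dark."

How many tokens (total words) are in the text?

Tokens: suddenly, from, green, train, softly, should, dry, but, did, heart, shout, young, did, throw, star, being, drink, any, do, market, yes, are, do, nor, yes, meat, eye, farmer, should, does, hear, does, an, should, run, come, run, loudly, end, are, from, hear, name, young, this, song, burn, than, want, dry, did, an, cut, come, narrow, know, yes, arrive, dark
N = 59

59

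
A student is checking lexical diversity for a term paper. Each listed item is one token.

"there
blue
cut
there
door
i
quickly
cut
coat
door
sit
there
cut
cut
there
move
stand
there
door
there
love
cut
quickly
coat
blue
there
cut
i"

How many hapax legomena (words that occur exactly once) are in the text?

Frequencies: there:7, cut:6, door:3, blue:2, i:2, quickly:2, coat:2, sit:1, move:1, stand:1, love:1
Hapax (freq=1): love, move, sit, stand

4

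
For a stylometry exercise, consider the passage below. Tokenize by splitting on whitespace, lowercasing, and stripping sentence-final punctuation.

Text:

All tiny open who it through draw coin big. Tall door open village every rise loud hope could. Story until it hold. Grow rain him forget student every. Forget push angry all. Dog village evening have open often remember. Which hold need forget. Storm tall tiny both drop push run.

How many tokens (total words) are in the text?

Tokens: all, tiny, open, who, it, through, draw, coin, big, tall, door, open, village, every, rise, loud, hope, could, story, until, it, hold, grow, rain, him, forget, student, every, forget, push, angry, all, dog, village, evening, have, open, often, remember, which, hold, need, forget, storm, tall, tiny, both, drop, push, run
N = 50

50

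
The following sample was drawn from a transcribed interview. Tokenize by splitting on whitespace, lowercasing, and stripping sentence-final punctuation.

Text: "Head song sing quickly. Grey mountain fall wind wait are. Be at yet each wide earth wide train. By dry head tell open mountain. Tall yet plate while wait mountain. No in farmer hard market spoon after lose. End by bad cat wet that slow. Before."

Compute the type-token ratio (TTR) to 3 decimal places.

0.848

N = 46 tokens, V = 39 types.
TTR = V / N = 39 / 46 = 0.848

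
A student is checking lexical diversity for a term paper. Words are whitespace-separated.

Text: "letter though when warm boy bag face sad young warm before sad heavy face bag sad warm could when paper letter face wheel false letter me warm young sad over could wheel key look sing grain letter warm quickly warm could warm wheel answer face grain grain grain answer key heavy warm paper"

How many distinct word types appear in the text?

Distinct types: {answer, bag, before, boy, could, face, false, grain, heavy, key, letter, look, me, over, paper, quickly, sad, sing, though, warm, wheel, when, young}
V = 23

23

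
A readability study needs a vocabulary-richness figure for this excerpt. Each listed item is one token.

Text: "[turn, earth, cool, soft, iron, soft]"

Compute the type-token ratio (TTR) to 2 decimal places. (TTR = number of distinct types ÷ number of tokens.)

N = 6 tokens, V = 5 types.
TTR = V / N = 5 / 6 = 0.83

0.83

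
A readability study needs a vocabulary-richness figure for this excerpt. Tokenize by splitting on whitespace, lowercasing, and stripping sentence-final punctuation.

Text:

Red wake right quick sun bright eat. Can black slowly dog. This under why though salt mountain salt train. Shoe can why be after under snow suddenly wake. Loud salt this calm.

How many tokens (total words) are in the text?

32

Tokens: red, wake, right, quick, sun, bright, eat, can, black, slowly, dog, this, under, why, though, salt, mountain, salt, train, shoe, can, why, be, after, under, snow, suddenly, wake, loud, salt, this, calm
N = 32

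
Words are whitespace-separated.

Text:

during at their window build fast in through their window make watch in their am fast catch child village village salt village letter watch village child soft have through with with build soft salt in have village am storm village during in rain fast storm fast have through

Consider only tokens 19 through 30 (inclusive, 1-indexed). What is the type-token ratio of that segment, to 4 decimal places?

Segment tokens 19–30: village, village, salt, village, letter, watch, village, child, soft, have, through, with
Segment N = 12, segment V = 9.
TTR = 9 / 12 = 0.7500

0.7500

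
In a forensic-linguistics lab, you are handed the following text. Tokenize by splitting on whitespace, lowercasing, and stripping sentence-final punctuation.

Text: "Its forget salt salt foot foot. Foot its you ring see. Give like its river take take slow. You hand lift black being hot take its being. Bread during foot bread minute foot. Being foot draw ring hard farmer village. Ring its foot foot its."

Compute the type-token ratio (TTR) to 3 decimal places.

0.533

N = 45 tokens, V = 24 types.
TTR = V / N = 24 / 45 = 0.533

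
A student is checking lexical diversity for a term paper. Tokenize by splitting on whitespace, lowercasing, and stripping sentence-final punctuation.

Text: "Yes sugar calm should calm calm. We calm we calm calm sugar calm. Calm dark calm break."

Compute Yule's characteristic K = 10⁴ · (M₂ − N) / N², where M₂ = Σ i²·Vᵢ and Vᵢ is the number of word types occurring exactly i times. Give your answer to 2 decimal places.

2629.76

Frequencies: calm:9, sugar:2, we:2, yes:1, should:1, dark:1, break:1
N = 17. Frequency spectrum: V_1=4, V_2=2, V_9=1
M₂ = 1²·4 + 2²·2 + 9²·1 = 93
K = 10000 × (93 − 17) / 17² = 2629.76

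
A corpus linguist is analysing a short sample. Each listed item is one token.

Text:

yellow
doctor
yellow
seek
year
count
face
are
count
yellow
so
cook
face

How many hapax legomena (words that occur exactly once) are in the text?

Frequencies: yellow:3, count:2, face:2, doctor:1, seek:1, year:1, are:1, so:1, cook:1
Hapax (freq=1): are, cook, doctor, seek, so, year

6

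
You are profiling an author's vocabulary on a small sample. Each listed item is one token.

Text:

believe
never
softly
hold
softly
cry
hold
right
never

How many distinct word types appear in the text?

6

Distinct types: {believe, cry, hold, never, right, softly}
V = 6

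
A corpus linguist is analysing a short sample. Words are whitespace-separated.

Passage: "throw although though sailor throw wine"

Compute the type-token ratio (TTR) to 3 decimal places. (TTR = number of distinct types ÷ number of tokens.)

N = 6 tokens, V = 5 types.
TTR = V / N = 5 / 6 = 0.833

0.833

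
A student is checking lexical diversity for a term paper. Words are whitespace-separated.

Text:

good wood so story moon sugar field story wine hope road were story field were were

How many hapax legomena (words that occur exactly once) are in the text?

Frequencies: story:3, were:3, field:2, good:1, wood:1, so:1, moon:1, sugar:1, wine:1, hope:1, road:1
Hapax (freq=1): good, hope, moon, road, so, sugar, wine, wood

8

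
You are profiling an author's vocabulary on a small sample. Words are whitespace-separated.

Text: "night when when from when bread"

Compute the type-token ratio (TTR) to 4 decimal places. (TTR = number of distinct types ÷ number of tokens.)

0.6667

N = 6 tokens, V = 4 types.
TTR = V / N = 4 / 6 = 0.6667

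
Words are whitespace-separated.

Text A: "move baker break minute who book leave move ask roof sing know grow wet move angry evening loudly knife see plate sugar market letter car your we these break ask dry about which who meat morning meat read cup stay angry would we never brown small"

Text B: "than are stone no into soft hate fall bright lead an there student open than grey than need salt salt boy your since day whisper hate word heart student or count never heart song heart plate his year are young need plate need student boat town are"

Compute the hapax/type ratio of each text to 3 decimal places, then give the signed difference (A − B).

A: hapax=31, V=38, ratio=0.816
B: hapax=26, V=34, ratio=0.765
Difference = 0.816 − 0.765 = 0.051

0.051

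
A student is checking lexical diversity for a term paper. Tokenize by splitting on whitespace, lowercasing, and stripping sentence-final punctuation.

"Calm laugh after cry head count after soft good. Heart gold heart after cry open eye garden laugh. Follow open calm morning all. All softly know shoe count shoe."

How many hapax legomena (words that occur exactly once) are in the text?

10

Frequencies: after:3, calm:2, laugh:2, cry:2, count:2, heart:2, open:2, all:2, shoe:2, head:1, soft:1, good:1, gold:1, eye:1, garden:1, follow:1, morning:1, softly:1, know:1
Hapax (freq=1): eye, follow, garden, gold, good, head, know, morning, soft, softly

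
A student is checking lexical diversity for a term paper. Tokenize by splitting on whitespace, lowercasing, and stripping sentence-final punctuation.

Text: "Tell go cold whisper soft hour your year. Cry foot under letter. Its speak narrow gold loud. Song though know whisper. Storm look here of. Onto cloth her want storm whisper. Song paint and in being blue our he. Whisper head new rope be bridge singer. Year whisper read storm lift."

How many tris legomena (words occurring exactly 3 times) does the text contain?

1

Frequencies: whisper:5, storm:3, year:2, song:2, tell:1, go:1, cold:1, soft:1, hour:1, your:1, cry:1, foot:1, under:1, letter:1, its:1, speak:1, narrow:1, gold:1, loud:1, though:1, … (23 more, each freq 1)
Words with frequency 3: storm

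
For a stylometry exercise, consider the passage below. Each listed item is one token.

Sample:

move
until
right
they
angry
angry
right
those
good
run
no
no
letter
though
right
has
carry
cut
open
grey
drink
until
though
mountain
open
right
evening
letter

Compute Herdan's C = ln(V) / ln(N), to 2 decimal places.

N = 28, V = 19.
ln(V) = 2.944439, ln(N) = 3.332205
C = 2.944439 / 3.332205 = 0.88

0.88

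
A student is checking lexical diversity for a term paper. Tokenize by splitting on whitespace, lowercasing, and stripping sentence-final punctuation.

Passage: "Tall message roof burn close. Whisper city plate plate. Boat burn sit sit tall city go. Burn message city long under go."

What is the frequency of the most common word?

Frequencies: burn:3, city:3, tall:2, message:2, plate:2, sit:2, go:2, roof:1, close:1, whisper:1, boat:1, long:1, under:1
Most common: 'burn' with frequency 3.

3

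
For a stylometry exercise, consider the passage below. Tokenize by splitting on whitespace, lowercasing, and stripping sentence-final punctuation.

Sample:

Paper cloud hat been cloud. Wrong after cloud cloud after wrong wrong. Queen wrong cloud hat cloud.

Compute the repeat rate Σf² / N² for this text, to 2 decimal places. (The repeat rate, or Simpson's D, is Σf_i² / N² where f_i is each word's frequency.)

0.22

Frequencies: cloud:6, wrong:4, hat:2, after:2, paper:1, been:1, queen:1
Σf² = 63; N² = 289
Repeat rate = 63 / 289 = 0.22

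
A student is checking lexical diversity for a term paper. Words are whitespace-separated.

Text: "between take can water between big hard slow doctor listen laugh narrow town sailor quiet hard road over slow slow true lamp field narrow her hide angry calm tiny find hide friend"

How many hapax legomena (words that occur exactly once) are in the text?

21

Frequencies: slow:3, between:2, hard:2, narrow:2, hide:2, take:1, can:1, water:1, big:1, doctor:1, listen:1, laugh:1, town:1, sailor:1, quiet:1, road:1, over:1, true:1, lamp:1, field:1, … (6 more, each freq 1)
Hapax (freq=1): angry, big, calm, can, doctor, field, find, friend, her, lamp, laugh, listen, over, quiet, road, sailor, take, tiny, town, true, water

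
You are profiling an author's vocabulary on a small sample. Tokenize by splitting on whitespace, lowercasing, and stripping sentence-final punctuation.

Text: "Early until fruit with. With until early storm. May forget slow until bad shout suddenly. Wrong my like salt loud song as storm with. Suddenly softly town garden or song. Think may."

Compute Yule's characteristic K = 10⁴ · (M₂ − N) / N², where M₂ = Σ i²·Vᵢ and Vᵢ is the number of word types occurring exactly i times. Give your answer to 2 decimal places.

Frequencies: until:3, with:3, early:2, storm:2, may:2, suddenly:2, song:2, fruit:1, forget:1, slow:1, bad:1, shout:1, wrong:1, my:1, like:1, salt:1, loud:1, as:1, softly:1, town:1, … (3 more, each freq 1)
N = 32. Frequency spectrum: V_1=16, V_2=5, V_3=2
M₂ = 1²·16 + 2²·5 + 3²·2 = 54
K = 10000 × (54 − 32) / 32² = 214.84

214.84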